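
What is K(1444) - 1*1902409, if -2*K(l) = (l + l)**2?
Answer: -6072681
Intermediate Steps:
K(l) = -2*l**2 (K(l) = -(l + l)**2/2 = -4*l**2/2 = -2*l**2)
K(1444) - 1*1902409 = -2*1444**2 - 1*1902409 = -2*2085136 - 1902409 = -4170272 - 1902409 = -6072681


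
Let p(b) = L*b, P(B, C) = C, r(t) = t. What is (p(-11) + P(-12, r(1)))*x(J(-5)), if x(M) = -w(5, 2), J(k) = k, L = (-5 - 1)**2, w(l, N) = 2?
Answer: 790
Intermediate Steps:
L = 36 (L = (-6)**2 = 36)
x(M) = -2 (x(M) = -1*2 = -2)
p(b) = 36*b
(p(-11) + P(-12, r(1)))*x(J(-5)) = (36*(-11) + 1)*(-2) = (-396 + 1)*(-2) = -395*(-2) = 790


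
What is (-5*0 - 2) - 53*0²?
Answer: -2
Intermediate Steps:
(-5*0 - 2) - 53*0² = (0 - 2) - 53*0 = -2 + 0 = -2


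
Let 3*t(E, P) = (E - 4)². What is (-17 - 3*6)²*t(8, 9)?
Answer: 19600/3 ≈ 6533.3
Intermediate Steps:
t(E, P) = (-4 + E)²/3 (t(E, P) = (E - 4)²/3 = (-4 + E)²/3)
(-17 - 3*6)²*t(8, 9) = (-17 - 3*6)²*((-4 + 8)²/3) = (-17 - 18)²*((⅓)*4²) = (-35)²*((⅓)*16) = 1225*(16/3) = 19600/3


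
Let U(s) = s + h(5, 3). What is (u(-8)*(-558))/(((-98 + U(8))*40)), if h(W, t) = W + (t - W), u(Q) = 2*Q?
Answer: -372/145 ≈ -2.5655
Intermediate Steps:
h(W, t) = t
U(s) = 3 + s (U(s) = s + 3 = 3 + s)
(u(-8)*(-558))/(((-98 + U(8))*40)) = ((2*(-8))*(-558))/(((-98 + (3 + 8))*40)) = (-16*(-558))/(((-98 + 11)*40)) = 8928/((-87*40)) = 8928/(-3480) = 8928*(-1/3480) = -372/145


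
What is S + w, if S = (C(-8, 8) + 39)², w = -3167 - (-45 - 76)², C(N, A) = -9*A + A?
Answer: -17183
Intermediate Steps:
C(N, A) = -8*A
w = -17808 (w = -3167 - 1*(-121)² = -3167 - 1*14641 = -3167 - 14641 = -17808)
S = 625 (S = (-8*8 + 39)² = (-64 + 39)² = (-25)² = 625)
S + w = 625 - 17808 = -17183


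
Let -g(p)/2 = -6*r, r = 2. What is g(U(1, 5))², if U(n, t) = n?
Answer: 576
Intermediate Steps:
g(p) = 24 (g(p) = -(-12)*2 = -2*(-12) = 24)
g(U(1, 5))² = 24² = 576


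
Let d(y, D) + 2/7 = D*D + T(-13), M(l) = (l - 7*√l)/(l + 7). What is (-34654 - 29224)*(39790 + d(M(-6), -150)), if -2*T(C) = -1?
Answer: -27852820157/7 ≈ -3.9790e+9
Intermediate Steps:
T(C) = ½ (T(C) = -½*(-1) = ½)
M(l) = (l - 7*√l)/(7 + l)
d(y, D) = 3/14 + D² (d(y, D) = -2/7 + (D*D + ½) = -2/7 + (D² + ½) = -2/7 + (½ + D²) = 3/14 + D²)
(-34654 - 29224)*(39790 + d(M(-6), -150)) = (-34654 - 29224)*(39790 + (3/14 + (-150)²)) = -63878*(39790 + (3/14 + 22500)) = -63878*(39790 + 315003/14) = -63878*872063/14 = -27852820157/7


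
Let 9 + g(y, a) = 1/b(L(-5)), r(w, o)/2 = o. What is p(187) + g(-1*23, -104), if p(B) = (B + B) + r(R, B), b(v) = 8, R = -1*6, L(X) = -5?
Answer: 5913/8 ≈ 739.13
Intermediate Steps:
R = -6
r(w, o) = 2*o
g(y, a) = -71/8 (g(y, a) = -9 + 1/8 = -9 + ⅛ = -71/8)
p(B) = 4*B (p(B) = (B + B) + 2*B = 2*B + 2*B = 4*B)
p(187) + g(-1*23, -104) = 4*187 - 71/8 = 748 - 71/8 = 5913/8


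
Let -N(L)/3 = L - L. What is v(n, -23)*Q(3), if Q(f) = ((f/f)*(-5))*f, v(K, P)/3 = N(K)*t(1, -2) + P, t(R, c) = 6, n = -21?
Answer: 1035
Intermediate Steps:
N(L) = 0 (N(L) = -3*(L - L) = -3*0 = 0)
v(K, P) = 3*P (v(K, P) = 3*(0*6 + P) = 3*(0 + P) = 3*P)
Q(f) = -5*f (Q(f) = (1*(-5))*f = -5*f)
v(n, -23)*Q(3) = (3*(-23))*(-5*3) = -69*(-15) = 1035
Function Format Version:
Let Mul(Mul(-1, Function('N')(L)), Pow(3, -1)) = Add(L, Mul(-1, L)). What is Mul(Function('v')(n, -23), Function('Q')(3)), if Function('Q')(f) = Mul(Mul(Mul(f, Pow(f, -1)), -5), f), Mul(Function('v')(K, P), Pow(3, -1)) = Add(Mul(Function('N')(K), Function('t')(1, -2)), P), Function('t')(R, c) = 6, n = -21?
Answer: 1035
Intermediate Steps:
Function('N')(L) = 0 (Function('N')(L) = Mul(-3, Add(L, Mul(-1, L))) = Mul(-3, 0) = 0)
Function('v')(K, P) = Mul(3, P) (Function('v')(K, P) = Mul(3, Add(Mul(0, 6), P)) = Mul(3, Add(0, P)) = Mul(3, P))
Function('Q')(f) = Mul(-5, f) (Function('Q')(f) = Mul(Mul(1, -5), f) = Mul(-5, f))
Mul(Function('v')(n, -23), Function('Q')(3)) = Mul(Mul(3, -23), Mul(-5, 3)) = Mul(-69, -15) = 1035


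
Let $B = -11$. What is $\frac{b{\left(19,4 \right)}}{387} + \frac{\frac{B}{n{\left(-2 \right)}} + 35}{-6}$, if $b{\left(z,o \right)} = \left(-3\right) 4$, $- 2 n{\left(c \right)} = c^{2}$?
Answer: $- \frac{3499}{516} \approx -6.781$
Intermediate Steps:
$n{\left(c \right)} = - \frac{c^{2}}{2}$
$b{\left(z,o \right)} = -12$
$\frac{b{\left(19,4 \right)}}{387} + \frac{\frac{B}{n{\left(-2 \right)}} + 35}{-6} = - \frac{12}{387} + \frac{- \frac{11}{\left(- \frac{1}{2}\right) \left(-2\right)^{2}} + 35}{-6} = \left(-12\right) \frac{1}{387} + \left(- \frac{11}{\left(- \frac{1}{2}\right) 4} + 35\right) \left(- \frac{1}{6}\right) = - \frac{4}{129} + \left(- \frac{11}{-2} + 35\right) \left(- \frac{1}{6}\right) = - \frac{4}{129} + \left(\left(-11\right) \left(- \frac{1}{2}\right) + 35\right) \left(- \frac{1}{6}\right) = - \frac{4}{129} + \left(\frac{11}{2} + 35\right) \left(- \frac{1}{6}\right) = - \frac{4}{129} + \frac{81}{2} \left(- \frac{1}{6}\right) = - \frac{4}{129} - \frac{27}{4} = - \frac{3499}{516}$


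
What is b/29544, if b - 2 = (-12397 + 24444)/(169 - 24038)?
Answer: 11897/235061912 ≈ 5.0612e-5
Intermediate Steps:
b = 35691/23869 (b = 2 + (-12397 + 24444)/(169 - 24038) = 2 + 12047/(-23869) = 2 + 12047*(-1/23869) = 2 - 12047/23869 = 35691/23869 ≈ 1.4953)
b/29544 = (35691/23869)/29544 = (35691/23869)*(1/29544) = 11897/235061912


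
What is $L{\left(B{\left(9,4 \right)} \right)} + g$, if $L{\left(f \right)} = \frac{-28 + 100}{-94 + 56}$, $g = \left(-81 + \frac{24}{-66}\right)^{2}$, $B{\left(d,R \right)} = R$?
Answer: $\frac{15215119}{2299} \approx 6618.1$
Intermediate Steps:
$g = \frac{801025}{121}$ ($g = \left(-81 + 24 \left(- \frac{1}{66}\right)\right)^{2} = \left(-81 - \frac{4}{11}\right)^{2} = \left(- \frac{895}{11}\right)^{2} = \frac{801025}{121} \approx 6620.0$)
$L{\left(f \right)} = - \frac{36}{19}$ ($L{\left(f \right)} = \frac{72}{-38} = 72 \left(- \frac{1}{38}\right) = - \frac{36}{19}$)
$L{\left(B{\left(9,4 \right)} \right)} + g = - \frac{36}{19} + \frac{801025}{121} = \frac{15215119}{2299}$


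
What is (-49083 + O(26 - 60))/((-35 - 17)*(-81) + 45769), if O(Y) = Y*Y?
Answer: -47927/49981 ≈ -0.95890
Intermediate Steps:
O(Y) = Y²
(-49083 + O(26 - 60))/((-35 - 17)*(-81) + 45769) = (-49083 + (26 - 60)²)/((-35 - 17)*(-81) + 45769) = (-49083 + (-34)²)/(-52*(-81) + 45769) = (-49083 + 1156)/(4212 + 45769) = -47927/49981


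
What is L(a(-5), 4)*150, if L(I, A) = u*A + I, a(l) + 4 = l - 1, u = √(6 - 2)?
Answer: -300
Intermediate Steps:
u = 2 (u = √4 = 2)
a(l) = -5 + l (a(l) = -4 + (l - 1) = -4 + (-1 + l) = -5 + l)
L(I, A) = I + 2*A (L(I, A) = 2*A + I = I + 2*A)
L(a(-5), 4)*150 = ((-5 - 5) + 2*4)*150 = (-10 + 8)*150 = -2*150 = -300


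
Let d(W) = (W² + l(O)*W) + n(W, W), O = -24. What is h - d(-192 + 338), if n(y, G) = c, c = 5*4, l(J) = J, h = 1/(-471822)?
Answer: -8413529905/471822 ≈ -17832.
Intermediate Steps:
h = -1/471822 ≈ -2.1194e-6
c = 20
n(y, G) = 20
d(W) = 20 + W² - 24*W (d(W) = (W² - 24*W) + 20 = 20 + W² - 24*W)
h - d(-192 + 338) = -1/471822 - (20 + (-192 + 338)² - 24*(-192 + 338)) = -1/471822 - (20 + 146² - 24*146) = -1/471822 - (20 + 21316 - 3504) = -1/471822 - 1*17832 = -1/471822 - 17832 = -8413529905/471822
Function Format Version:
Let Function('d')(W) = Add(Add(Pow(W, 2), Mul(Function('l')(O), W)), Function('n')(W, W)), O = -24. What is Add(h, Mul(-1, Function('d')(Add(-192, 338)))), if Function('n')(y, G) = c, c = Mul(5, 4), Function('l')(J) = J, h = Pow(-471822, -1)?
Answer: Rational(-8413529905, 471822) ≈ -17832.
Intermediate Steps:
h = Rational(-1, 471822) ≈ -2.1194e-6
c = 20
Function('n')(y, G) = 20
Function('d')(W) = Add(20, Pow(W, 2), Mul(-24, W)) (Function('d')(W) = Add(Add(Pow(W, 2), Mul(-24, W)), 20) = Add(20, Pow(W, 2), Mul(-24, W)))
Add(h, Mul(-1, Function('d')(Add(-192, 338)))) = Add(Rational(-1, 471822), Mul(-1, Add(20, Pow(Add(-192, 338), 2), Mul(-24, Add(-192, 338))))) = Add(Rational(-1, 471822), Mul(-1, Add(20, Pow(146, 2), Mul(-24, 146)))) = Add(Rational(-1, 471822), Mul(-1, Add(20, 21316, -3504))) = Add(Rational(-1, 471822), Mul(-1, 17832)) = Add(Rational(-1, 471822), -17832) = Rational(-8413529905, 471822)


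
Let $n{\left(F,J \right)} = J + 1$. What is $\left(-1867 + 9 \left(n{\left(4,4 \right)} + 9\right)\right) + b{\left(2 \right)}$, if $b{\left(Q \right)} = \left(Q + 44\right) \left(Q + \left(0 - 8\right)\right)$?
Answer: $-2017$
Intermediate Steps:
$n{\left(F,J \right)} = 1 + J$
$b{\left(Q \right)} = \left(-8 + Q\right) \left(44 + Q\right)$ ($b{\left(Q \right)} = \left(44 + Q\right) \left(Q - 8\right) = \left(44 + Q\right) \left(-8 + Q\right) = \left(-8 + Q\right) \left(44 + Q\right)$)
$\left(-1867 + 9 \left(n{\left(4,4 \right)} + 9\right)\right) + b{\left(2 \right)} = \left(-1867 + 9 \left(\left(1 + 4\right) + 9\right)\right) + \left(-352 + 2^{2} + 36 \cdot 2\right) = \left(-1867 + 9 \left(5 + 9\right)\right) + \left(-352 + 4 + 72\right) = \left(-1867 + 9 \cdot 14\right) - 276 = \left(-1867 + 126\right) - 276 = -1741 - 276 = -2017$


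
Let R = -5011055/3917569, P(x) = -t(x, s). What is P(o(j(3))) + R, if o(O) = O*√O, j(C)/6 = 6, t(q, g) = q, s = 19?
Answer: -851205959/3917569 ≈ -217.28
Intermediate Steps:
j(C) = 36 (j(C) = 6*6 = 36)
o(O) = O^(3/2)
P(x) = -x
R = -5011055/3917569 (R = -5011055*1/3917569 = -5011055/3917569 ≈ -1.2791)
P(o(j(3))) + R = -36^(3/2) - 5011055/3917569 = -1*216 - 5011055/3917569 = -216 - 5011055/3917569 = -851205959/3917569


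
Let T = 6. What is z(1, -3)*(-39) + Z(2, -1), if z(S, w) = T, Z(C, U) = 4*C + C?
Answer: -224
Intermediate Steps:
Z(C, U) = 5*C
z(S, w) = 6
z(1, -3)*(-39) + Z(2, -1) = 6*(-39) + 5*2 = -234 + 10 = -224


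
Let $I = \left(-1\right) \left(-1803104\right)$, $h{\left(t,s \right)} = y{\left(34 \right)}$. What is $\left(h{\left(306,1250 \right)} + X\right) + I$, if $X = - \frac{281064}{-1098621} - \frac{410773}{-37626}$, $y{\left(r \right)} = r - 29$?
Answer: $\frac{8281673604999379}{4592968194} \approx 1.8031 \cdot 10^{6}$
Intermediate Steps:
$y{\left(r \right)} = -29 + r$
$h{\left(t,s \right)} = 5$ ($h{\left(t,s \right)} = -29 + 34 = 5$)
$X = \frac{51317684233}{4592968194}$ ($X = \left(-281064\right) \left(- \frac{1}{1098621}\right) - - \frac{410773}{37626} = \frac{93688}{366207} + \frac{410773}{37626} = \frac{51317684233}{4592968194} \approx 11.173$)
$I = 1803104$
$\left(h{\left(306,1250 \right)} + X\right) + I = \left(5 + \frac{51317684233}{4592968194}\right) + 1803104 = \frac{74282525203}{4592968194} + 1803104 = \frac{8281673604999379}{4592968194}$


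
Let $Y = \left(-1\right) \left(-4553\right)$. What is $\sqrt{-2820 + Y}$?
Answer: $\sqrt{1733} \approx 41.629$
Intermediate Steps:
$Y = 4553$
$\sqrt{-2820 + Y} = \sqrt{-2820 + 4553} = \sqrt{1733}$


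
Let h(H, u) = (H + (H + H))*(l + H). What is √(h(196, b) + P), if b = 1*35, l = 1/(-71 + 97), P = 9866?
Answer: 2*√5287022/13 ≈ 353.75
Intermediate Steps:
l = 1/26 ≈ 0.038462
b = 35
h(H, u) = 3*H*(1/26 + H) (h(H, u) = (H + (H + H))*(1/26 + H) = (H + 2*H)*(1/26 + H) = (3*H)*(1/26 + H) = 3*H*(1/26 + H))
√(h(196, b) + P) = √((3/26)*196*(1 + 26*196) + 9866) = √((3/26)*196*(1 + 5096) + 9866) = √((3/26)*196*5097 + 9866) = √(1498518/13 + 9866) = √(1626776/13) = 2*√5287022/13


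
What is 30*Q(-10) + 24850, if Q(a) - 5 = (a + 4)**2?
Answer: 26080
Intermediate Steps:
Q(a) = 5 + (4 + a)**2 (Q(a) = 5 + (a + 4)**2 = 5 + (4 + a)**2)
30*Q(-10) + 24850 = 30*(5 + (4 - 10)**2) + 24850 = 30*(5 + (-6)**2) + 24850 = 30*(5 + 36) + 24850 = 30*41 + 24850 = 1230 + 24850 = 26080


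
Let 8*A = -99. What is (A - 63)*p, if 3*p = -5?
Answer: 1005/8 ≈ 125.63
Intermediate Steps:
p = -5/3 (p = (1/3)*(-5) = -5/3 ≈ -1.6667)
A = -99/8 (A = (1/8)*(-99) = -99/8 ≈ -12.375)
(A - 63)*p = (-99/8 - 63)*(-5/3) = -603/8*(-5/3) = 1005/8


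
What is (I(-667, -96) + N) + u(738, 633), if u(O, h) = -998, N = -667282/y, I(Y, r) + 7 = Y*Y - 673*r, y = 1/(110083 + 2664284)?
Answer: -1851284652002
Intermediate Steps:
y = 1/2774367 ≈ 3.6044e-7
I(Y, r) = -7 + Y² - 673*r (I(Y, r) = -7 + (Y*Y - 673*r) = -7 + (Y² - 673*r) = -7 + Y² - 673*r)
N = -1851285160494 (N = -667282/1/2774367 = -667282*2774367 = -1851285160494)
(I(-667, -96) + N) + u(738, 633) = ((-7 + (-667)² - 673*(-96)) - 1851285160494) - 998 = ((-7 + 444889 + 64608) - 1851285160494) - 998 = (509490 - 1851285160494) - 998 = -1851284651004 - 998 = -1851284652002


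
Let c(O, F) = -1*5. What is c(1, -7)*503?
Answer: -2515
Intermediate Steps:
c(O, F) = -5
c(1, -7)*503 = -5*503 = -2515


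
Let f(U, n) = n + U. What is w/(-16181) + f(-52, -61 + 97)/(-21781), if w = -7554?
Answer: 164792570/352438361 ≈ 0.46758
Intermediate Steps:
f(U, n) = U + n
w/(-16181) + f(-52, -61 + 97)/(-21781) = -7554/(-16181) + (-52 + (-61 + 97))/(-21781) = -7554*(-1/16181) + (-52 + 36)*(-1/21781) = 7554/16181 - 16*(-1/21781) = 7554/16181 + 16/21781 = 164792570/352438361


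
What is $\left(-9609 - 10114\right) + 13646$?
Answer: $-6077$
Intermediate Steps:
$\left(-9609 - 10114\right) + 13646 = -19723 + 13646 = -6077$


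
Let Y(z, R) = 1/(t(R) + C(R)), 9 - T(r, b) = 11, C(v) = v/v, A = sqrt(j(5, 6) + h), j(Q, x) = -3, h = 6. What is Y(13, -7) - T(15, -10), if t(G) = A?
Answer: 3/2 + sqrt(3)/2 ≈ 2.3660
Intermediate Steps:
A = sqrt(3) (A = sqrt(-3 + 6) = sqrt(3) ≈ 1.7320)
t(G) = sqrt(3)
C(v) = 1
T(r, b) = -2 (T(r, b) = 9 - 1*11 = 9 - 11 = -2)
Y(z, R) = 1/(1 + sqrt(3)) (Y(z, R) = 1/(sqrt(3) + 1) = 1/(1 + sqrt(3)))
Y(13, -7) - T(15, -10) = (-1/2 + sqrt(3)/2) - 1*(-2) = (-1/2 + sqrt(3)/2) + 2 = 3/2 + sqrt(3)/2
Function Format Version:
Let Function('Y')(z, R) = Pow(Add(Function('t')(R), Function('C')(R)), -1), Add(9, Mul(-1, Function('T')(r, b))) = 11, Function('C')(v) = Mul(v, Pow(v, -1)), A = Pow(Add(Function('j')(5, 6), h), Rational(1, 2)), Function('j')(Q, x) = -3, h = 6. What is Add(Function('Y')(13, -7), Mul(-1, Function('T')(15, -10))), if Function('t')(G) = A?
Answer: Add(Rational(3, 2), Mul(Rational(1, 2), Pow(3, Rational(1, 2)))) ≈ 2.3660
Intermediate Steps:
A = Pow(3, Rational(1, 2)) (A = Pow(Add(-3, 6), Rational(1, 2)) = Pow(3, Rational(1, 2)) ≈ 1.7320)
Function('t')(G) = Pow(3, Rational(1, 2))
Function('C')(v) = 1
Function('T')(r, b) = -2 (Function('T')(r, b) = Add(9, Mul(-1, 11)) = Add(9, -11) = -2)
Function('Y')(z, R) = Pow(Add(1, Pow(3, Rational(1, 2))), -1) (Function('Y')(z, R) = Pow(Add(Pow(3, Rational(1, 2)), 1), -1) = Pow(Add(1, Pow(3, Rational(1, 2))), -1))
Add(Function('Y')(13, -7), Mul(-1, Function('T')(15, -10))) = Add(Add(Rational(-1, 2), Mul(Rational(1, 2), Pow(3, Rational(1, 2)))), Mul(-1, -2)) = Add(Add(Rational(-1, 2), Mul(Rational(1, 2), Pow(3, Rational(1, 2)))), 2) = Add(Rational(3, 2), Mul(Rational(1, 2), Pow(3, Rational(1, 2))))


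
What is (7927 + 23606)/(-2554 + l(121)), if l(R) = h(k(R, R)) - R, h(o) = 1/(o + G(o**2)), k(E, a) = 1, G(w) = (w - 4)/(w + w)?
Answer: -31533/2677 ≈ -11.779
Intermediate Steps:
G(w) = (-4 + w)/(2*w) (G(w) = (-4 + w)/((2*w)) = (-4 + w)*(1/(2*w)) = (-4 + w)/(2*w))
h(o) = 1/(o + (-4 + o**2)/(2*o**2)) (h(o) = 1/(o + (-4 + o**2)/(2*(o**2))) = 1/(o + (-4 + o**2)/(2*o**2)))
l(R) = -2 - R (l(R) = 2*1**2/(-4 + 1**2 + 2*1**3) - R = 2*1/(-4 + 1 + 2*1) - R = 2*1/(-4 + 1 + 2) - R = 2*1/(-1) - R = 2*1*(-1) - R = -2 - R)
(7927 + 23606)/(-2554 + l(121)) = (7927 + 23606)/(-2554 + (-2 - 1*121)) = 31533/(-2554 + (-2 - 121)) = 31533/(-2554 - 123) = 31533/(-2677) = 31533*(-1/2677) = -31533/2677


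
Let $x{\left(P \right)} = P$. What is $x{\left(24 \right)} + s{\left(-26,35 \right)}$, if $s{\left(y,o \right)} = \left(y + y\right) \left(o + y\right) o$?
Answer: $-16356$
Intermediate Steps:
$s{\left(y,o \right)} = 2 o y \left(o + y\right)$ ($s{\left(y,o \right)} = 2 y \left(o + y\right) o = 2 o y \left(o + y\right)$)
$x{\left(24 \right)} + s{\left(-26,35 \right)} = 24 + 2 \cdot 35 \left(-26\right) \left(35 - 26\right) = 24 + 2 \cdot 35 \left(-26\right) 9 = 24 - 16380 = -16356$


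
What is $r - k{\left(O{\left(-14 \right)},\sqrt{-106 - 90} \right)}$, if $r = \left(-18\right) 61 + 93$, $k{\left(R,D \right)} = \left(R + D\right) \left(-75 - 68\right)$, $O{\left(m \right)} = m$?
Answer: $-3007 + 2002 i \approx -3007.0 + 2002.0 i$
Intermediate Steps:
$k{\left(R,D \right)} = - 143 D - 143 R$ ($k{\left(R,D \right)} = \left(D + R\right) \left(-143\right) = - 143 D - 143 R$)
$r = -1005$ ($r = -1098 + 93 = -1005$)
$r - k{\left(O{\left(-14 \right)},\sqrt{-106 - 90} \right)} = -1005 - \left(- 143 \sqrt{-106 - 90} - -2002\right) = -1005 - \left(- 143 \sqrt{-196} + 2002\right) = -1005 - \left(- 143 \cdot 14 i + 2002\right) = -1005 - \left(- 2002 i + 2002\right) = -1005 - \left(2002 - 2002 i\right) = -3007 + 2002 i$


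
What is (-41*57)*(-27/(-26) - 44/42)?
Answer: 3895/182 ≈ 21.401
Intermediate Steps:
(-41*57)*(-27/(-26) - 44/42) = -2337*(-27*(-1/26) - 44*1/42) = -2337*(27/26 - 22/21) = -2337*(-5/546) = 3895/182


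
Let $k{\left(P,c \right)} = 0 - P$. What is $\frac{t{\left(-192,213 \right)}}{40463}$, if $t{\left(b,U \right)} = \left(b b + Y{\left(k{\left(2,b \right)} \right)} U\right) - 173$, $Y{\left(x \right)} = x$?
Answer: $\frac{36265}{40463} \approx 0.89625$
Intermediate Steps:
$k{\left(P,c \right)} = - P$
$t{\left(b,U \right)} = -173 + b^{2} - 2 U$ ($t{\left(b,U \right)} = \left(b b + \left(-1\right) 2 U\right) - 173 = \left(b^{2} - 2 U\right) - 173 = -173 + b^{2} - 2 U$)
$\frac{t{\left(-192,213 \right)}}{40463} = \frac{-173 + \left(-192\right)^{2} - 426}{40463} = \left(-173 + 36864 - 426\right) \frac{1}{40463} = 36265 \cdot \frac{1}{40463} = \frac{36265}{40463}$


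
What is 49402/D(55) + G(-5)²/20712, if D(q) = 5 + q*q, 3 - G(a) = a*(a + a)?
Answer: 57217083/3486520 ≈ 16.411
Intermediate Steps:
G(a) = 3 - 2*a² (G(a) = 3 - a*(a + a) = 3 - a*2*a = 3 - 2*a²)
D(q) = 5 + q²
49402/D(55) + G(-5)²/20712 = 49402/(5 + 55²) + (3 - 2*(-5)²)²/20712 = 49402/(5 + 3025) + (3 - 2*25)²*(1/20712) = 49402/3030 + (3 - 50)²*(1/20712) = 49402*(1/3030) + (-47)²*(1/20712) = 24701/1515 + 2209*(1/20712) = 24701/1515 + 2209/20712 = 57217083/3486520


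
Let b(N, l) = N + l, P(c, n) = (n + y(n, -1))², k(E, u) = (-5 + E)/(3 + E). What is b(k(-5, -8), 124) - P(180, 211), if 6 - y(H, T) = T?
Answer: -47395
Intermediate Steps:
y(H, T) = 6 - T
k(E, u) = (-5 + E)/(3 + E)
P(c, n) = (7 + n)² (P(c, n) = (n + (6 - 1*(-1)))² = (n + (6 + 1))² = (n + 7)² = (7 + n)²)
b(k(-5, -8), 124) - P(180, 211) = ((-5 - 5)/(3 - 5) + 124) - (7 + 211)² = (-10/(-2) + 124) - 1*218² = (-½*(-10) + 124) - 1*47524 = (5 + 124) - 47524 = 129 - 47524 = -47395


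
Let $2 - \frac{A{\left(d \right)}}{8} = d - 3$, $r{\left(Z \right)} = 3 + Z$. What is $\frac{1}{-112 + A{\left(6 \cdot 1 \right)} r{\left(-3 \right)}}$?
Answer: $- \frac{1}{112} \approx -0.0089286$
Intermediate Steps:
$A{\left(d \right)} = 40 - 8 d$ ($A{\left(d \right)} = 16 - 8 \left(d - 3\right) = 16 - 8 \left(-3 + d\right) = 16 - \left(-24 + 8 d\right) = 40 - 8 d$)
$\frac{1}{-112 + A{\left(6 \cdot 1 \right)} r{\left(-3 \right)}} = \frac{1}{-112 + \left(40 - 8 \cdot 6 \cdot 1\right) \left(3 - 3\right)} = \frac{1}{-112 + \left(40 - 48\right) 0} = \frac{1}{-112 - 0} = \frac{1}{-112 + 0} = \frac{1}{-112} = - \frac{1}{112}$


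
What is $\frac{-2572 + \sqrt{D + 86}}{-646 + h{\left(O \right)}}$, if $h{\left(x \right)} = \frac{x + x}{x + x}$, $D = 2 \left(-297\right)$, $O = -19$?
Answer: $\frac{2572}{645} - \frac{2 i \sqrt{127}}{645} \approx 3.9876 - 0.034944 i$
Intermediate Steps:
$D = -594$
$h{\left(x \right)} = 1$ ($h{\left(x \right)} = \frac{2 x}{2 x} = 2 x \frac{1}{2 x} = 1$)
$\frac{-2572 + \sqrt{D + 86}}{-646 + h{\left(O \right)}} = \frac{-2572 + \sqrt{-594 + 86}}{-646 + 1} = \frac{-2572 + \sqrt{-508}}{-645} = \left(-2572 + 2 i \sqrt{127}\right) \left(- \frac{1}{645}\right) = \frac{2572}{645} - \frac{2 i \sqrt{127}}{645}$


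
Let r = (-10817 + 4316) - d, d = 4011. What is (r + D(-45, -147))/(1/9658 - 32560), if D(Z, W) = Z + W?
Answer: 34459744/104821493 ≈ 0.32875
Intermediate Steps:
r = -10512 (r = (-10817 + 4316) - 1*4011 = -6501 - 4011 = -10512)
D(Z, W) = W + Z
(r + D(-45, -147))/(1/9658 - 32560) = (-10512 + (-147 - 45))/(1/9658 - 32560) = (-10512 - 192)/(1/9658 - 32560) = -10704/(-314464479/9658) = -10704*(-9658/314464479) = 34459744/104821493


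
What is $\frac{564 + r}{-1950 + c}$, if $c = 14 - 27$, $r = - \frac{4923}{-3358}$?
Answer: $- \frac{1898835}{6591754} \approx -0.28806$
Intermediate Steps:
$r = \frac{4923}{3358}$ ($r = \left(-4923\right) \left(- \frac{1}{3358}\right) = \frac{4923}{3358} \approx 1.4661$)
$c = -13$ ($c = 14 - 27 = -13$)
$\frac{564 + r}{-1950 + c} = \frac{564 + \frac{4923}{3358}}{-1950 - 13} = \frac{1898835}{3358 \left(-1963\right)} = \frac{1898835}{3358} \left(- \frac{1}{1963}\right) = - \frac{1898835}{6591754}$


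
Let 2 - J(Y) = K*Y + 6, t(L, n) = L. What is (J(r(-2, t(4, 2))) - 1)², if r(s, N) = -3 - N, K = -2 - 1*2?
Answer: 1089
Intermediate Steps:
K = -4 (K = -2 - 2 = -4)
J(Y) = -4 + 4*Y (J(Y) = 2 - (-4*Y + 6) = 2 - (6 - 4*Y) = 2 + (-6 + 4*Y) = -4 + 4*Y)
(J(r(-2, t(4, 2))) - 1)² = ((-4 + 4*(-3 - 1*4)) - 1)² = ((-4 + 4*(-3 - 4)) - 1)² = ((-4 + 4*(-7)) - 1)² = ((-4 - 28) - 1)² = (-32 - 1)² = (-33)² = 1089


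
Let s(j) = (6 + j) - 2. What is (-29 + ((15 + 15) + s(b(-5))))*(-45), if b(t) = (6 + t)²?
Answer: -270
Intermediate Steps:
s(j) = 4 + j
(-29 + ((15 + 15) + s(b(-5))))*(-45) = (-29 + ((15 + 15) + (4 + (6 - 5)²)))*(-45) = (-29 + (30 + (4 + 1²)))*(-45) = (-29 + (30 + (4 + 1)))*(-45) = (-29 + (30 + 5))*(-45) = (-29 + 35)*(-45) = 6*(-45) = -270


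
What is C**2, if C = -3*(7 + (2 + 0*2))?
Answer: 729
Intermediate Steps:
C = -27 (C = -3*(7 + (2 + 0)) = -3*(7 + 2) = -3*9 = -27)
C**2 = (-27)**2 = 729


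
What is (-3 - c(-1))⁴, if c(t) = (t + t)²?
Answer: 2401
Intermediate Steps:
c(t) = 4*t² (c(t) = (2*t)² = 4*t²)
(-3 - c(-1))⁴ = (-3 - 4*(-1)²)⁴ = (-3 - 4)⁴ = (-7)⁴ = 2401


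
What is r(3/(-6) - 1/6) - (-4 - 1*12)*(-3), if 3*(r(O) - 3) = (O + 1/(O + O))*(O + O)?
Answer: -1198/27 ≈ -44.370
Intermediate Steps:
r(O) = 3 + 2*O*(O + 1/(2*O))/3 (r(O) = 3 + ((O + 1/(O + O))*(O + O))/3 = 3 + ((O + 1/(2*O))*(2*O))/3 = 3 + (2*O*(O + 1/(2*O)))/3 = 3 + 2*O*(O + 1/(2*O))/3)
r(3/(-6) - 1/6) - (-4 - 1*12)*(-3) = (10/3 + 2*(3/(-6) - 1/6)**2/3) - (-4 - 1*12)*(-3) = (10/3 + 2*(3*(-1/6) - 1*1/6)**2/3) - (-4 - 12)*(-3) = (10/3 + 2*(-1/2 - 1/6)**2/3) - (-16)*(-3) = (10/3 + 2*(-2/3)**2/3) - 1*48 = (10/3 + (2/3)*(4/9)) - 48 = (10/3 + 8/27) - 48 = 98/27 - 48 = -1198/27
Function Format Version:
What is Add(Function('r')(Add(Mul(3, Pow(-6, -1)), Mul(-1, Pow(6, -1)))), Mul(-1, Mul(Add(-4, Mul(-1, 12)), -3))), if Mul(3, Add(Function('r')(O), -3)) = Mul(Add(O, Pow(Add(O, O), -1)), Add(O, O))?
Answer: Rational(-1198, 27) ≈ -44.370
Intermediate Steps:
Function('r')(O) = Add(3, Mul(Rational(2, 3), O, Add(O, Mul(Rational(1, 2), Pow(O, -1))))) (Function('r')(O) = Add(3, Mul(Rational(1, 3), Mul(Add(O, Pow(Add(O, O), -1)), Add(O, O)))) = Add(3, Mul(Rational(1, 3), Mul(Add(O, Pow(Mul(2, O), -1)), Mul(2, O)))) = Add(3, Mul(Rational(1, 3), Mul(Add(O, Mul(Rational(1, 2), Pow(O, -1))), Mul(2, O)))) = Add(3, Mul(Rational(1, 3), Mul(2, O, Add(O, Mul(Rational(1, 2), Pow(O, -1)))))) = Add(3, Mul(Rational(2, 3), O, Add(O, Mul(Rational(1, 2), Pow(O, -1))))))
Add(Function('r')(Add(Mul(3, Pow(-6, -1)), Mul(-1, Pow(6, -1)))), Mul(-1, Mul(Add(-4, Mul(-1, 12)), -3))) = Add(Add(Rational(10, 3), Mul(Rational(2, 3), Pow(Add(Mul(3, Pow(-6, -1)), Mul(-1, Pow(6, -1))), 2))), Mul(-1, Mul(Add(-4, Mul(-1, 12)), -3))) = Add(Add(Rational(10, 3), Mul(Rational(2, 3), Pow(Add(Mul(3, Rational(-1, 6)), Mul(-1, Rational(1, 6))), 2))), Mul(-1, Mul(Add(-4, -12), -3))) = Add(Add(Rational(10, 3), Mul(Rational(2, 3), Pow(Add(Rational(-1, 2), Rational(-1, 6)), 2))), Mul(-1, Mul(-16, -3))) = Add(Add(Rational(10, 3), Mul(Rational(2, 3), Pow(Rational(-2, 3), 2))), Mul(-1, 48)) = Add(Add(Rational(10, 3), Mul(Rational(2, 3), Rational(4, 9))), -48) = Add(Add(Rational(10, 3), Rational(8, 27)), -48) = Add(Rational(98, 27), -48) = Rational(-1198, 27)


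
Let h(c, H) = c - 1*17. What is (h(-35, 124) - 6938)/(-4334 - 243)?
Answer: 6990/4577 ≈ 1.5272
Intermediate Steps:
h(c, H) = -17 + c (h(c, H) = c - 17 = -17 + c)
(h(-35, 124) - 6938)/(-4334 - 243) = ((-17 - 35) - 6938)/(-4334 - 243) = (-52 - 6938)/(-4577) = -6990*(-1/4577) = 6990/4577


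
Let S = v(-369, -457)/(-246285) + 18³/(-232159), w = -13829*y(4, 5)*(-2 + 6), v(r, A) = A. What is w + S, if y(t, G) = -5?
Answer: 15814090582705243/57177279315 ≈ 2.7658e+5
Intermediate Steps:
w = 276580 (w = -(-69145)*(-2 + 6) = -(-69145)*4 = -13829*(-20) = 276580)
S = -1330237457/57177279315 (S = -457/(-246285) + 18³/(-232159) = -457*(-1/246285) + 5832*(-1/232159) = 457/246285 - 5832/232159 = -1330237457/57177279315 ≈ -0.023265)
w + S = 276580 - 1330237457/57177279315 = 15814090582705243/57177279315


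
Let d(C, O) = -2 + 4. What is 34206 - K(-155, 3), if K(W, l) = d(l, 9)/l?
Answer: 102616/3 ≈ 34205.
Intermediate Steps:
d(C, O) = 2
K(W, l) = 2/l
34206 - K(-155, 3) = 34206 - 2/3 = 102616/3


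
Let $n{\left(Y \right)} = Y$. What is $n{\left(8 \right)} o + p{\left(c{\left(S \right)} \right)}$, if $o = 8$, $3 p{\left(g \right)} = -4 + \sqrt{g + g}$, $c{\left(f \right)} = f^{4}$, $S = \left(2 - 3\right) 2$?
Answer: $\frac{188}{3} + \frac{4 \sqrt{2}}{3} \approx 64.552$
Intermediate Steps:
$S = -2$ ($S = \left(-1\right) 2 = -2$)
$p{\left(g \right)} = - \frac{4}{3} + \frac{\sqrt{2} \sqrt{g}}{3}$ ($p{\left(g \right)} = \frac{-4 + \sqrt{g + g}}{3} = \frac{-4 + \sqrt{2 g}}{3} = \frac{-4 + \sqrt{2} \sqrt{g}}{3} = - \frac{4}{3} + \frac{\sqrt{2} \sqrt{g}}{3}$)
$n{\left(8 \right)} o + p{\left(c{\left(S \right)} \right)} = 8 \cdot 8 - \left(\frac{4}{3} - \frac{\sqrt{2} \sqrt{\left(-2\right)^{4}}}{3}\right) = 64 - \left(\frac{4}{3} - \frac{\sqrt{2} \sqrt{16}}{3}\right) = 64 - \left(\frac{4}{3} - \frac{1}{3} \sqrt{2} \cdot 4\right) = 64 - \left(\frac{4}{3} - \frac{4 \sqrt{2}}{3}\right) = \frac{188}{3} + \frac{4 \sqrt{2}}{3}$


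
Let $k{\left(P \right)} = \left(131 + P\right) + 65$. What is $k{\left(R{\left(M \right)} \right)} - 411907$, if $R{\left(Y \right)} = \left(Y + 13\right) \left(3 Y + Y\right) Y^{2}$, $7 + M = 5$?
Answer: $-412063$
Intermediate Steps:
$M = -2$ ($M = -7 + 5 = -2$)
$R{\left(Y \right)} = 4 Y^{3} \left(13 + Y\right)$ ($R{\left(Y \right)} = \left(13 + Y\right) 4 Y Y^{2} = 4 Y \left(13 + Y\right) Y^{2} = 4 Y^{3} \left(13 + Y\right)$)
$k{\left(P \right)} = 196 + P$
$k{\left(R{\left(M \right)} \right)} - 411907 = \left(196 + 4 \left(-2\right)^{3} \left(13 - 2\right)\right) - 411907 = \left(196 + 4 \left(-8\right) 11\right) - 411907 = \left(196 - 352\right) - 411907 = -156 - 411907 = -412063$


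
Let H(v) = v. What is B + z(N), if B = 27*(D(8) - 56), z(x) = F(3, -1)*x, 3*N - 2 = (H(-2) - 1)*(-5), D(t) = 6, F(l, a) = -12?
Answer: -1418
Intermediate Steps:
N = 17/3 (N = ⅔ + ((-2 - 1)*(-5))/3 = ⅔ + (-3*(-5))/3 = ⅔ + (⅓)*15 = ⅔ + 5 = 17/3 ≈ 5.6667)
z(x) = -12*x
B = -1350 (B = 27*(6 - 56) = 27*(-50) = -1350)
B + z(N) = -1350 - 12*17/3 = -1350 - 68 = -1418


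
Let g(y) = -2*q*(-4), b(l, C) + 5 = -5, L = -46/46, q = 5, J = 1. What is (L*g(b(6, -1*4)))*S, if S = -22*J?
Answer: 880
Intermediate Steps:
L = -1 (L = -46*1/46 = -1)
b(l, C) = -10 (b(l, C) = -5 - 5 = -10)
S = -22 (S = -22*1 = -22)
g(y) = 40 (g(y) = -2*5*(-4) = -10*(-4) = 40)
(L*g(b(6, -1*4)))*S = -1*40*(-22) = -40*(-22) = 880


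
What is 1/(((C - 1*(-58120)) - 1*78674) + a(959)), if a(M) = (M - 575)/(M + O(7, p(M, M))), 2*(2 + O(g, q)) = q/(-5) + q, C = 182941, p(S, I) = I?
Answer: 6703/1088481981 ≈ 6.1581e-6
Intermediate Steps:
O(g, q) = -2 + 2*q/5 (O(g, q) = -2 + (q/(-5) + q)/2 = -2 + (-q/5 + q)/2 = -2 + (4*q/5)/2 = -2 + 2*q/5)
a(M) = (-575 + M)/(-2 + 7*M/5) (a(M) = (M - 575)/(M + (-2 + 2*M/5)) = (-575 + M)/(-2 + 7*M/5))
1/(((C - 1*(-58120)) - 1*78674) + a(959)) = 1/(((182941 - 1*(-58120)) - 1*78674) + 5*(-575 + 959)/(-10 + 7*959)) = 1/(((182941 + 58120) - 78674) + 5*384/(-10 + 6713)) = 1/((241061 - 78674) + 5*384/6703) = 1/(162387 + 5*(1/6703)*384) = 1/(162387 + 1920/6703) = 1/(1088481981/6703) = 6703/1088481981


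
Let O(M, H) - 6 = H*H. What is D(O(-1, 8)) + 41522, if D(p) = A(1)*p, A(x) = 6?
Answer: 41942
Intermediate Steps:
O(M, H) = 6 + H² (O(M, H) = 6 + H*H = 6 + H²)
D(p) = 6*p
D(O(-1, 8)) + 41522 = 6*(6 + 8²) + 41522 = 6*(6 + 64) + 41522 = 6*70 + 41522 = 420 + 41522 = 41942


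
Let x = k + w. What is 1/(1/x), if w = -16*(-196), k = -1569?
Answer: 1567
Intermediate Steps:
w = 3136
x = 1567 (x = -1569 + 3136 = 1567)
1/(1/x) = 1/(1/1567) = 1567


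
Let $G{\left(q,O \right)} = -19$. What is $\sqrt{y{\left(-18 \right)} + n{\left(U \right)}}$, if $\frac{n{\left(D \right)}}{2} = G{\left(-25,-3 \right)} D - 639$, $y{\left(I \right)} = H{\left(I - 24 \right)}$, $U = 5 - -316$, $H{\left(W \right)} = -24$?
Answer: $30 i \sqrt{15} \approx 116.19 i$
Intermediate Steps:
$U = 321$ ($U = 5 + 316 = 321$)
$y{\left(I \right)} = -24$
$n{\left(D \right)} = -1278 - 38 D$ ($n{\left(D \right)} = 2 \left(- 19 D - 639\right) = 2 \left(-639 - 19 D\right) = -1278 - 38 D$)
$\sqrt{y{\left(-18 \right)} + n{\left(U \right)}} = \sqrt{-24 - 13476} = \sqrt{-13500} = 30 i \sqrt{15}$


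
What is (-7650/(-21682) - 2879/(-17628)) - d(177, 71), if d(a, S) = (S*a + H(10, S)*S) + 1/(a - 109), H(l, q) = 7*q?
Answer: -38866462178797/812196879 ≈ -47854.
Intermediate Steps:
d(a, S) = 1/(-109 + a) + 7*S² + S*a (d(a, S) = (S*a + (7*S)*S) + 1/(a - 109) = (S*a + 7*S²) + 1/(-109 + a) = (7*S² + S*a) + 1/(-109 + a) = 1/(-109 + a) + 7*S² + S*a)
(-7650/(-21682) - 2879/(-17628)) - d(177, 71) = (-7650/(-21682) - 2879/(-17628)) - (1 - 763*71² + 71*177² - 109*71*177 + 7*177*71²)/(-109 + 177) = (-7650*(-1/21682) - 2879*(-1/17628)) - (1 - 763*5041 + 71*31329 - 1369803 + 7*177*5041)/68 = (3825/10841 + 2879/17628) - (1 - 3846283 + 2224359 - 1369803 + 6245799)/68 = 98638339/191105148 - 3254073/68 = -38866462178797/812196879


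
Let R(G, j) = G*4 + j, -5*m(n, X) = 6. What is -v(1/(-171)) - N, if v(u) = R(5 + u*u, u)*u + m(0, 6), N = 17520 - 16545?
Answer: -24343104094/25001055 ≈ -973.68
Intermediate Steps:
m(n, X) = -6/5 (m(n, X) = -1/5*6 = -6/5)
N = 975
R(G, j) = j + 4*G (R(G, j) = 4*G + j = j + 4*G)
v(u) = -6/5 + u*(20 + u + 4*u**2) (v(u) = (u + 4*(5 + u*u))*u - 6/5 = (u + 4*(5 + u**2))*u - 6/5 = (u + (20 + 4*u**2))*u - 6/5 = (20 + u + 4*u**2)*u - 6/5 = u*(20 + u + 4*u**2) - 6/5 = -6/5 + u*(20 + u + 4*u**2))
-v(1/(-171)) - N = -(-6/5 + (20 + 1/(-171) + 4*(1/(-171))**2)/(-171)) - 1*975 = -(-6/5 - (20 - 1/171 + 4*(-1/171)**2)/171) - 975 = -(-6/5 - (20 - 1/171 + 4*(1/29241))/171) - 975 = -(-6/5 - (20 - 1/171 + 4/29241)/171) - 975 = -(-6/5 - 1/171*584653/29241) - 975 = -(-6/5 - 584653/5000211) - 975 = -1*(-32924531/25001055) - 975 = 32924531/25001055 - 975 = -24343104094/25001055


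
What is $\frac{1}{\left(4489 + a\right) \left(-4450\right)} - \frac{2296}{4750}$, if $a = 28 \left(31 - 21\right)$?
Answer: $- \frac{51290349}{106110250} \approx -0.48337$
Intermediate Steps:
$a = 280$ ($a = 28 \cdot 10 = 280$)
$\frac{1}{\left(4489 + a\right) \left(-4450\right)} - \frac{2296}{4750} = \frac{1}{\left(4489 + 280\right) \left(-4450\right)} - \frac{2296}{4750} = \frac{1}{4769} \left(- \frac{1}{4450}\right) - \frac{1148}{2375} = - \frac{1}{21222050} - \frac{1148}{2375} = - \frac{51290349}{106110250}$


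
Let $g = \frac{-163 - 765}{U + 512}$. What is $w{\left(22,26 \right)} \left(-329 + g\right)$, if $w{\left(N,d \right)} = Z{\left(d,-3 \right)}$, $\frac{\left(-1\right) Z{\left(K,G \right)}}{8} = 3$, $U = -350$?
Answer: $\frac{216904}{27} \approx 8033.5$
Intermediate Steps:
$Z{\left(K,G \right)} = -24$ ($Z{\left(K,G \right)} = \left(-8\right) 3 = -24$)
$w{\left(N,d \right)} = -24$
$g = - \frac{464}{81}$ ($g = \frac{-163 - 765}{-350 + 512} = - \frac{928}{162} = \left(-928\right) \frac{1}{162} = - \frac{464}{81} \approx -5.7284$)
$w{\left(22,26 \right)} \left(-329 + g\right) = - 24 \left(-329 - \frac{464}{81}\right) = \left(-24\right) \left(- \frac{27113}{81}\right) = \frac{216904}{27}$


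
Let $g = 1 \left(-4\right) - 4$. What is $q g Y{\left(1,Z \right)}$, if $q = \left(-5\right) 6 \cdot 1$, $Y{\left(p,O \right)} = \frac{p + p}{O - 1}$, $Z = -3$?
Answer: $-120$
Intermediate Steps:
$g = -8$ ($g = -4 - 4 = -8$)
$Y{\left(p,O \right)} = \frac{2 p}{-1 + O}$
$q = -30$ ($q = \left(-30\right) 1 = -30$)
$q g Y{\left(1,Z \right)} = \left(-30\right) \left(-8\right) 2 \cdot 1 \frac{1}{-1 - 3} = 240 \cdot 2 \cdot 1 \frac{1}{-4} = 240 \cdot 2 \cdot 1 \left(- \frac{1}{4}\right) = 240 \left(- \frac{1}{2}\right) = -120$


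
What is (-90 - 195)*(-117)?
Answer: 33345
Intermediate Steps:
(-90 - 195)*(-117) = -285*(-117) = 33345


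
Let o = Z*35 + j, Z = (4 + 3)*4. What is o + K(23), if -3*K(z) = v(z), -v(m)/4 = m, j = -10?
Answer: 3002/3 ≈ 1000.7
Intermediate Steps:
v(m) = -4*m
K(z) = 4*z/3 (K(z) = -(-4)*z/3 = 4*z/3)
Z = 28 (Z = 7*4 = 28)
o = 970 (o = 28*35 - 10 = 980 - 10 = 970)
o + K(23) = 970 + (4/3)*23 = 970 + 92/3 = 3002/3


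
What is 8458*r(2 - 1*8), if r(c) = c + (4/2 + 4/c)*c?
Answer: -118412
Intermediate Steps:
r(c) = c + c*(2 + 4/c) (r(c) = c + (4*(½) + 4/c)*c = c + (2 + 4/c)*c = c + c*(2 + 4/c))
8458*r(2 - 1*8) = 8458*(4 + 3*(2 - 1*8)) = 8458*(4 + 3*(2 - 8)) = 8458*(4 + 3*(-6)) = 8458*(4 - 18) = 8458*(-14) = -118412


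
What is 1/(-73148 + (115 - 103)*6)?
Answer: -1/73076 ≈ -1.3684e-5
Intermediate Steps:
1/(-73148 + (115 - 103)*6) = 1/(-73148 + 12*6) = 1/(-73148 + 72) = 1/(-73076) = -1/73076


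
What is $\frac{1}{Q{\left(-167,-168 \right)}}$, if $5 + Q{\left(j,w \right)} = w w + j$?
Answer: $\frac{1}{28052} \approx 3.5648 \cdot 10^{-5}$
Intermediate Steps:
$Q{\left(j,w \right)} = -5 + j + w^{2}$ ($Q{\left(j,w \right)} = -5 + \left(w w + j\right) = -5 + \left(w^{2} + j\right) = -5 + \left(j + w^{2}\right) = -5 + j + w^{2}$)
$\frac{1}{Q{\left(-167,-168 \right)}} = \frac{1}{-5 - 167 + \left(-168\right)^{2}} = \frac{1}{-5 - 167 + 28224} = \frac{1}{28052}$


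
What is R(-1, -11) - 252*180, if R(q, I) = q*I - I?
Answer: -45338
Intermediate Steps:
R(q, I) = -I + I*q (R(q, I) = I*q - I = -I + I*q)
R(-1, -11) - 252*180 = -11*(-1 - 1) - 252*180 = -11*(-2) - 45360 = 22 - 45360 = -45338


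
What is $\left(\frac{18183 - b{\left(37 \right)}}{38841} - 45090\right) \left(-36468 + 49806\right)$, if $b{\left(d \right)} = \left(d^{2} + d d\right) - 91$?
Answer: $- \frac{7786391634684}{12947} \approx -6.0141 \cdot 10^{8}$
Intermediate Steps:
$b{\left(d \right)} = -91 + 2 d^{2}$ ($b{\left(d \right)} = \left(d^{2} + d^{2}\right) - 91 = 2 d^{2} - 91 = -91 + 2 d^{2}$)
$\left(\frac{18183 - b{\left(37 \right)}}{38841} - 45090\right) \left(-36468 + 49806\right) = \left(\frac{18183 - \left(-91 + 2 \cdot 37^{2}\right)}{38841} - 45090\right) \left(-36468 + 49806\right) = \left(\left(18183 - \left(-91 + 2 \cdot 1369\right)\right) \frac{1}{38841} - 45090\right) 13338 = \left(\left(18183 - \left(-91 + 2738\right)\right) \frac{1}{38841} - 45090\right) 13338 = \left(\left(18183 - 2647\right) \frac{1}{38841} - 45090\right) 13338 = \left(15536 \cdot \frac{1}{38841} - 45090\right) 13338 = \left(\frac{15536}{38841} - 45090\right) 13338 = \left(- \frac{1751325154}{38841}\right) 13338 = - \frac{7786391634684}{12947}$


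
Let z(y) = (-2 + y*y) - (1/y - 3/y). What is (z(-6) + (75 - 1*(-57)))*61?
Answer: 30317/3 ≈ 10106.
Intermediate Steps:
z(y) = -2 + y**2 + 2/y (z(y) = (-2 + y**2) - (1/y - 3/y) = (-2 + y**2) - (-2)/y = (-2 + y**2) + 2/y = -2 + y**2 + 2/y)
(z(-6) + (75 - 1*(-57)))*61 = ((-2 + (-6)**2 + 2/(-6)) + (75 - 1*(-57)))*61 = ((-2 + 36 + 2*(-1/6)) + (75 + 57))*61 = ((-2 + 36 - 1/3) + 132)*61 = (101/3 + 132)*61 = (497/3)*61 = 30317/3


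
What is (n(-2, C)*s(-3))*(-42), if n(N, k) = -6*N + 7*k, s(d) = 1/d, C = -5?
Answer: -322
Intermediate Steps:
(n(-2, C)*s(-3))*(-42) = ((-6*(-2) + 7*(-5))/(-3))*(-42) = ((12 - 35)*(-⅓))*(-42) = -23*(-⅓)*(-42) = (23/3)*(-42) = -322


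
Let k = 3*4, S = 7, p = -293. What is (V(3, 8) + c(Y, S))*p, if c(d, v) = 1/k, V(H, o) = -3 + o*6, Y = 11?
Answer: -158513/12 ≈ -13209.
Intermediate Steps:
V(H, o) = -3 + 6*o
k = 12
c(d, v) = 1/12
(V(3, 8) + c(Y, S))*p = ((-3 + 6*8) + 1/12)*(-293) = ((-3 + 48) + 1/12)*(-293) = (45 + 1/12)*(-293) = (541/12)*(-293) = -158513/12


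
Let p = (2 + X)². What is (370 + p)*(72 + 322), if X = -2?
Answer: 145780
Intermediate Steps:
p = 0 (p = (2 - 2)² = 0² = 0)
(370 + p)*(72 + 322) = (370 + 0)*(72 + 322) = 370*394 = 145780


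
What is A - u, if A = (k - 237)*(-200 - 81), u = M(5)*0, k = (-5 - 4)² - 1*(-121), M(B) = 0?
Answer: 9835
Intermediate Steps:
k = 202 (k = (-9)² + 121 = 81 + 121 = 202)
u = 0 (u = 0*0 = 0)
A = 9835 (A = (202 - 237)*(-200 - 81) = -35*(-281) = 9835)
A - u = 9835 - 1*0 = 9835 + 0 = 9835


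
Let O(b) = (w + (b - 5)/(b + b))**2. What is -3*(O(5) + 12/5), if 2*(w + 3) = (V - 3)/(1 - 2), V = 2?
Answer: -519/20 ≈ -25.950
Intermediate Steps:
w = -5/2 (w = -3 + ((2 - 3)/(1 - 2))/2 = -3 + (-1/(-1))/2 = -3 + (-1*(-1))/2 = -3 + (1/2)*1 = -3 + 1/2 = -5/2 ≈ -2.5000)
O(b) = (-5/2 + (-5 + b)/(2*b))**2 (O(b) = (-5/2 + (b - 5)/(b + b))**2 = (-5/2 + (-5 + b)/((2*b)))**2 = (-5/2 + (-5 + b)*(1/(2*b)))**2 = (-5/2 + (-5 + b)/(2*b))**2)
-3*(O(5) + 12/5) = -3*((1/4)*(5 + 4*5)**2/5**2 + 12/5) = -3*((1/4)*(1/25)*(5 + 20)**2 + 12*(1/5)) = -3*((1/4)*(1/25)*25**2 + 12/5) = -3*((1/4)*(1/25)*625 + 12/5) = -3*(25/4 + 12/5) = -3*173/20 = -519/20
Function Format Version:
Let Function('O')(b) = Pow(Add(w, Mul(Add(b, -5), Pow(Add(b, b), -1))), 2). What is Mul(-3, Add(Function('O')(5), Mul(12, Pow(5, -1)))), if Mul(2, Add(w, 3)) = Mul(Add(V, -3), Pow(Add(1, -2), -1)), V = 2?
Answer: Rational(-519, 20) ≈ -25.950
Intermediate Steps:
w = Rational(-5, 2) (w = Add(-3, Mul(Rational(1, 2), Mul(Add(2, -3), Pow(Add(1, -2), -1)))) = Add(-3, Mul(Rational(1, 2), Mul(-1, Pow(-1, -1)))) = Add(-3, Mul(Rational(1, 2), Mul(-1, -1))) = Add(-3, Mul(Rational(1, 2), 1)) = Add(-3, Rational(1, 2)) = Rational(-5, 2) ≈ -2.5000)
Function('O')(b) = Pow(Add(Rational(-5, 2), Mul(Rational(1, 2), Pow(b, -1), Add(-5, b))), 2) (Function('O')(b) = Pow(Add(Rational(-5, 2), Mul(Add(b, -5), Pow(Add(b, b), -1))), 2) = Pow(Add(Rational(-5, 2), Mul(Add(-5, b), Pow(Mul(2, b), -1))), 2) = Pow(Add(Rational(-5, 2), Mul(Add(-5, b), Mul(Rational(1, 2), Pow(b, -1)))), 2) = Pow(Add(Rational(-5, 2), Mul(Rational(1, 2), Pow(b, -1), Add(-5, b))), 2))
Mul(-3, Add(Function('O')(5), Mul(12, Pow(5, -1)))) = Mul(-3, Add(Mul(Rational(1, 4), Pow(5, -2), Pow(Add(5, Mul(4, 5)), 2)), Mul(12, Pow(5, -1)))) = Mul(-3, Add(Mul(Rational(1, 4), Rational(1, 25), Pow(Add(5, 20), 2)), Mul(12, Rational(1, 5)))) = Mul(-3, Add(Mul(Rational(1, 4), Rational(1, 25), Pow(25, 2)), Rational(12, 5))) = Mul(-3, Add(Mul(Rational(1, 4), Rational(1, 25), 625), Rational(12, 5))) = Mul(-3, Add(Rational(25, 4), Rational(12, 5))) = Mul(-3, Rational(173, 20)) = Rational(-519, 20)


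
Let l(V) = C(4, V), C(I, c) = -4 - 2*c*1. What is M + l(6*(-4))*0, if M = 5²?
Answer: 25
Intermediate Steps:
M = 25
C(I, c) = -4 - 2*c
l(V) = -4 - 2*V
M + l(6*(-4))*0 = 25 + (-4 - 12*(-4))*0 = 25 + (-4 - 2*(-24))*0 = 25 + (-4 + 48)*0 = 25 + 44*0 = 25 + 0 = 25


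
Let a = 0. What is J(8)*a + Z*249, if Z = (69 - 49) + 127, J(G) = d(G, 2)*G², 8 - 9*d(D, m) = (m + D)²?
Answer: 36603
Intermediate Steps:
d(D, m) = 8/9 - (D + m)²/9 (d(D, m) = 8/9 - (m + D)²/9 = 8/9 - (D + m)²/9)
J(G) = G²*(8/9 - (2 + G)²/9) (J(G) = (8/9 - (G + 2)²/9)*G² = (8/9 - (2 + G)²/9)*G² = G²*(8/9 - (2 + G)²/9))
Z = 147 (Z = 20 + 127 = 147)
J(8)*a + Z*249 = ((⅑)*8²*(8 - (2 + 8)²))*0 + 147*249 = ((⅑)*64*(8 - 1*10²))*0 + 36603 = ((⅑)*64*(8 - 1*100))*0 + 36603 = ((⅑)*64*(8 - 100))*0 + 36603 = ((⅑)*64*(-92))*0 + 36603 = -5888/9*0 + 36603 = 0 + 36603 = 36603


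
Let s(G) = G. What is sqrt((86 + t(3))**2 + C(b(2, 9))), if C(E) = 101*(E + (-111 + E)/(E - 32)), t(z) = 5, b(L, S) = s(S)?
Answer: 22*sqrt(10534)/23 ≈ 98.173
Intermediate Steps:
b(L, S) = S
C(E) = 101*E + 101*(-111 + E)/(-32 + E) (C(E) = 101*(E + (-111 + E)/(-32 + E)) = 101*E + 101*(-111 + E)/(-32 + E))
sqrt((86 + t(3))**2 + C(b(2, 9))) = sqrt((86 + 5)**2 + 101*(-111 + 9**2 - 31*9)/(-32 + 9)) = sqrt(91**2 + 101*(-111 + 81 - 279)/(-23)) = sqrt(8281 + 101*(-1/23)*(-309)) = sqrt(8281 + 31209/23) = sqrt(221672/23) = 22*sqrt(10534)/23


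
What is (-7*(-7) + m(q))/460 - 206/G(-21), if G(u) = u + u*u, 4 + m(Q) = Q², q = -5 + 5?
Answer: -3793/9660 ≈ -0.39265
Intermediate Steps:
q = 0
m(Q) = -4 + Q²
G(u) = u + u²
(-7*(-7) + m(q))/460 - 206/G(-21) = (-7*(-7) + (-4 + 0²))/460 - 206*(-1/(21*(1 - 21))) = (49 + (-4 + 0))*(1/460) - 206/((-21*(-20))) = (49 - 4)*(1/460) - 206/420 = 45*(1/460) - 206*1/420 = 9/92 - 103/210 = -3793/9660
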